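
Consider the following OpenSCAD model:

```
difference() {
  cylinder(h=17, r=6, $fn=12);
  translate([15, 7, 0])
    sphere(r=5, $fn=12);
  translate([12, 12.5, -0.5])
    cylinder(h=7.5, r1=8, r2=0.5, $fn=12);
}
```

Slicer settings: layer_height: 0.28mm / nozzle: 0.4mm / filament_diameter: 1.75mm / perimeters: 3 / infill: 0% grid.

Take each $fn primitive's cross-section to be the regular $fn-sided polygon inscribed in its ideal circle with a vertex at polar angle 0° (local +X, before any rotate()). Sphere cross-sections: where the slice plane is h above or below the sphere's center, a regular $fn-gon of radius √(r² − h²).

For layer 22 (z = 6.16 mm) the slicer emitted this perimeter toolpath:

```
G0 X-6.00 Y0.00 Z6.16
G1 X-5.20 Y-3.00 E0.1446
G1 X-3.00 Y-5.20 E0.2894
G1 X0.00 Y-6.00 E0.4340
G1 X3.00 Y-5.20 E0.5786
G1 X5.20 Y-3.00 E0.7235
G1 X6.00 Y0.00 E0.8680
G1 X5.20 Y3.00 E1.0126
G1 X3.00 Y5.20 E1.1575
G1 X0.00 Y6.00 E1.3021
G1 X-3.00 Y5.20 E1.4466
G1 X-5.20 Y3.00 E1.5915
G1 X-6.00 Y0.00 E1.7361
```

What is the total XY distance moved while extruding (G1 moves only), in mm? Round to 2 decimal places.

Sum the Euclidean lengths of each G1 segment: total = 37.28 mm.

37.28 mm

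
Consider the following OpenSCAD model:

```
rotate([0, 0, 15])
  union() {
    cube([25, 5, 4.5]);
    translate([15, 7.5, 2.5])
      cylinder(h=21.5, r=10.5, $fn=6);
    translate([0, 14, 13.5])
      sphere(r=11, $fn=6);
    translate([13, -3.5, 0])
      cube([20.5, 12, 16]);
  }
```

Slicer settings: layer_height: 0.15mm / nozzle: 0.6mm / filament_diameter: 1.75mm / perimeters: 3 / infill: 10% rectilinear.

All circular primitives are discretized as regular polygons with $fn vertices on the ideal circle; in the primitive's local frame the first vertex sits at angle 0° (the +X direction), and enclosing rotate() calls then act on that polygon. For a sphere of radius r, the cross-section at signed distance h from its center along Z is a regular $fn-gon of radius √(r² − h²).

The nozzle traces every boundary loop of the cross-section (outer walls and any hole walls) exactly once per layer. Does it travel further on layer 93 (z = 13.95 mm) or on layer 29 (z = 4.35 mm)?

layer 29 (z = 4.35 mm)

Layer 93 (z = 13.95): the cube does not reach this height (z outside [0, 4.5]); the r=10.5 cylinder at (15, 7.5) contributes a regular 6-gon of circumradius 10.5 (perimeter = 2·6·10.500·sin(180°/6) = 63.00 mm); the sphere at (0, 14): section is a regular 6-gon, circumradius = √(r²−h²) = √(11²−0.45²) = 10.991 (perimeter = 2·6·10.991·sin(180°/6) = 65.94 mm); the cube at (13, -3.5) (footprint 20.5×12) is included at this height (perimeter 65.00 mm); Merging all regions: the regions partially overlap (shared area 126.30 mm²), so the edge portions inside another operand are dropped and the merged outline is re-measured after clipping — boundary = 127.06 mm; (whole slice rotated 15° about Z — lengths, areas and connectivity unchanged). So its perimeter = 127.06 mm. Layer 29 (z = 4.35): the cube is present — its section is the full 25×5 rectangle (perimeter 60.00 mm); the r=10.5 cylinder at (15, 7.5) contributes a regular 6-gon of circumradius 10.5 (perimeter = 2·6·10.500·sin(180°/6) = 63.00 mm); the r=11 sphere at (0, 14) contributes a regular 6-gon of circumradius √(11²−9.15²) = 6.106 (perimeter = 2·6·6.106·sin(180°/6) = 36.63 mm); the cube at (13, -3.5) (footprint 20.5×12) is included at this height (perimeter 65.00 mm); Merging all regions: the regions partially overlap (shared area 190.07 mm²), so the edge portions inside another operand are dropped and the merged outline is re-measured after clipping — boundary = 137.71 mm; (rotated 15° about Z; rotation is an isometry so areas/perimeters/island counts are preserved). So its perimeter = 137.71 mm. Layer 29 is larger (137.71 vs 127.06 mm).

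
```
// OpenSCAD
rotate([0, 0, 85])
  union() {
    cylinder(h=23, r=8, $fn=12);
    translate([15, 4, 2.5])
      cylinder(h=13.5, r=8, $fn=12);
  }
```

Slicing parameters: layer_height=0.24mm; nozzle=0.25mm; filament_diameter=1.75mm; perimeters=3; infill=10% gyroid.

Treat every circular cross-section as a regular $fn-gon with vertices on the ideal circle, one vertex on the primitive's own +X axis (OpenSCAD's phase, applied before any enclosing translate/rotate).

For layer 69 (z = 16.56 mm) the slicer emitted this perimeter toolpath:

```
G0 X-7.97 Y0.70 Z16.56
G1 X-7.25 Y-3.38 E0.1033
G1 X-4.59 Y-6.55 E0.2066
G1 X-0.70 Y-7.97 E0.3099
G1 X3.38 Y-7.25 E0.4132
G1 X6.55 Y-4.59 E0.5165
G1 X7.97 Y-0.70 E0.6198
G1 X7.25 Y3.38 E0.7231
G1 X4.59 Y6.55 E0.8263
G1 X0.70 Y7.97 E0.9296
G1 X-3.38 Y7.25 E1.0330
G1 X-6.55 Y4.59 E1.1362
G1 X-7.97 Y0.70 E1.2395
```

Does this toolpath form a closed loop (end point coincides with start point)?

yes

Start point (G0): (-7.97, 0.70). End point (last G1): the path returns to the start — closed.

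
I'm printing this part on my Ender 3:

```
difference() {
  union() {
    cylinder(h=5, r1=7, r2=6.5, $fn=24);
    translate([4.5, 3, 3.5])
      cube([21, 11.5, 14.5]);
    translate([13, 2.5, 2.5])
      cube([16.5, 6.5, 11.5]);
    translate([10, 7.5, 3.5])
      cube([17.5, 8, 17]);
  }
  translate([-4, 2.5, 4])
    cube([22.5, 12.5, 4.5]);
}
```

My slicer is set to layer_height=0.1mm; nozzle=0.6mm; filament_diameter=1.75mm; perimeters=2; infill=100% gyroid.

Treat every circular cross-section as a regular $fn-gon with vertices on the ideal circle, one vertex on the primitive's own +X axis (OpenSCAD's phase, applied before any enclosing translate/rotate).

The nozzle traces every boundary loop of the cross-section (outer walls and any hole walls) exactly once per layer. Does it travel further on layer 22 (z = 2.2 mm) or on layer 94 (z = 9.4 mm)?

layer 94 (z = 9.4 mm)

Layer 22 (z = 2.2): the cone: at t=0.440 of its height the radius interpolates to r₁+(r₂−r₁)t = 6.780, giving a regular 24-gon of that circumradius (perimeter = 2·24·6.780·sin(180°/24) = 42.48 mm); the cube at (4.5, 3) is absent (z outside [3.5, 18]); the cube at (13, 2.5) does not reach this height (z outside [2.5, 14]); the cube at (10, 7.5) is absent (z outside [3.5, 20.5]); Combining (union): only the cone is present, so the union is just that shape — boundary = 42.48 mm; the cube at (-4, 2.5) does not reach this height (z outside [4, 8.5]); Taking the first minus the rest: none of the subtracted shapes is present at this height, so that combined region is unchanged — boundary = 42.48 mm. So its perimeter = 42.48 mm. Layer 94 (z = 9.4): the cone is not intersected at this z (z outside [0, 5]); the 21×11.5 cube at (4.5, 3) contributes its full rectangle (perimeter 65.00 mm); the 16.5×6.5 cube at (13, 2.5) contributes its full rectangle (perimeter 46.00 mm); the cube at (10, 7.5) (footprint 17.5×8) is included at this height (perimeter 51.00 mm); Combining (union): the regions partially overlap (shared area 186.50 mm²), so the edge portions inside another operand are dropped and the merged outline is re-measured after clipping — boundary = 76.00 mm; the cube at (-4, 2.5) is absent (z outside [4, 8.5]); After the difference (first − rest): none of the subtracted shapes is present at this height, so that combined region is unchanged — boundary = 76.00 mm. So its perimeter = 76.00 mm. Layer 94 is larger (76.00 vs 42.48 mm).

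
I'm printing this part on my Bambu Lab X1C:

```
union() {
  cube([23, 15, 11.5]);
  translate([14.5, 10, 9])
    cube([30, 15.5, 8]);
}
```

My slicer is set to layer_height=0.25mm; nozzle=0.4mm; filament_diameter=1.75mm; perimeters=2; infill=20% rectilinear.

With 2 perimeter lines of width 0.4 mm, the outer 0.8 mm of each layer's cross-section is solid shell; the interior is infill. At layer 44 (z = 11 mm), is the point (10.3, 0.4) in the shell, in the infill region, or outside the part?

At z = 11 mm: the 23×15 cube contributes its full rectangle; the 30×15.5 cube at (14.5, 10) contributes its full rectangle; Merging all regions: the regions partially overlap (shared area 42.50 mm²), so overlapping operands fuse into one piece — 1 connected region. Overall, the cross-section is a single solid region. The nearest boundary edge runs (23.00, 0.00)→(0.00, 0.00); distance from the point to it = 0.40 mm. The point is inside the cross-section, 0.40 mm from the nearest boundary — within the 0.8 mm shell band (2 × 0.4).

shell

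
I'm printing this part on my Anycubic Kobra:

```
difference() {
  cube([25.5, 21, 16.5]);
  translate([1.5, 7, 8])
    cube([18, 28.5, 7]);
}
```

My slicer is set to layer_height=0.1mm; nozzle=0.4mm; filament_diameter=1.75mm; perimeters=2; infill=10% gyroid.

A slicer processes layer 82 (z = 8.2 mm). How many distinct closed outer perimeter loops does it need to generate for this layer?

1

At z = 8.2 mm: the 25.5×21 cube contributes its full rectangle; the cube at (1.5, 7) is present — its section is the full 18×28.5 rectangle; Taking the first minus the rest: starting from the 25.5×21 cube, the 18×28.5 cube at (1.5, 7) partially overlaps it — only the 252.00 mm² overlap (of its 513.00 mm²) is removed, clipping the outline — 1 connected region. The result has 1 disconnected region.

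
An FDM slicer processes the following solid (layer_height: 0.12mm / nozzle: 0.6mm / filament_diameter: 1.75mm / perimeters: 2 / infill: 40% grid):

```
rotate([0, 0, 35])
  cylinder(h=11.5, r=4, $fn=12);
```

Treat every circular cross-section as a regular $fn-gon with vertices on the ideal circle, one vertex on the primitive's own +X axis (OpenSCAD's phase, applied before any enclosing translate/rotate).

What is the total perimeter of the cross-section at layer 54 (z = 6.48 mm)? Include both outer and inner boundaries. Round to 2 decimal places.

24.85 mm

At z = 6.48 mm: the cylinder: section is a regular 12-gon, circumradius r=4 (perimeter = 2·12·4.000·sin(180°/12) = 24.85 mm); (rotated 35° about Z; rotation is an isometry so areas/perimeters/island counts are preserved). Overall, the cross-section is a single solid region. Total boundary length (outer) = 24.85 mm.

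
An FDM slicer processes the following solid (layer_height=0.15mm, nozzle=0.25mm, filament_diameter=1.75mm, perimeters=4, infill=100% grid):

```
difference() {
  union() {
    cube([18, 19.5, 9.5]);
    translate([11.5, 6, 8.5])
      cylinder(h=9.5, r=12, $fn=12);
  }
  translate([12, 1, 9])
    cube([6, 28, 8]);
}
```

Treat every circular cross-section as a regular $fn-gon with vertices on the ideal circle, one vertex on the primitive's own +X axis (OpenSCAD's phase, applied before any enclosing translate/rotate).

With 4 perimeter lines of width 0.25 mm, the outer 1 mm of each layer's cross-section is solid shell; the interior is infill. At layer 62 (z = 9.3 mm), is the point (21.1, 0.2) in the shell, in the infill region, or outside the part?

At z = 9.3 mm: the 18×19.5 cube contributes its full rectangle; the r=12 cylinder at (11.5, 6) contributes a regular 12-gon of circumradius 12; Taking the union: the regions partially overlap (shared area 285.49 mm²), so overlapping operands fuse into one piece — 1 connected region; the 6×28 cube at (12, 1) contributes its full rectangle; Taking the first minus the rest: starting from that combined region, the 6×28 cube at (12, 1) partially overlaps it — only the 111.00 mm² overlap (of its 168.00 mm²) is removed, clipping the outline — 1 connected region. Overall, the cross-section is a single solid region. The nearest boundary edge runs (21.89, -0.00)→(17.50, -4.39); distance from the point to it = 0.70 mm. The point is inside the cross-section, 0.70 mm from the nearest boundary — within the 1 mm shell band (4 × 0.25).

shell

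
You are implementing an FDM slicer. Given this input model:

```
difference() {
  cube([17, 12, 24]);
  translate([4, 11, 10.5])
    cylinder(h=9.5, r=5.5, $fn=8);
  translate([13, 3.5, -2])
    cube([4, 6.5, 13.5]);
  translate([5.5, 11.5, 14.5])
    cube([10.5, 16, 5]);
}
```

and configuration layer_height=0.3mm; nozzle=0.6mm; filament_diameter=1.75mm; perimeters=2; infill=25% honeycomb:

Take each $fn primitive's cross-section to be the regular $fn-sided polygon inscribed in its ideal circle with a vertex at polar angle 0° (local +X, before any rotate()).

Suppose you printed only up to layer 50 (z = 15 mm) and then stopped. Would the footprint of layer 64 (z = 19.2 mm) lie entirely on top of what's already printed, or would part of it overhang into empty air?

Compare the two slices. At z = 15: the cube (footprint 17×12) is included at this height (area 204.00 mm²); the cylinder at (4, 11): section is a regular 8-gon, circumradius r=5.5 (area = (8/2)·5.500²·sin(360°/8) = 85.56 mm²); the cube at (13, 3.5) is not intersected at this z (z outside [-2, 11.5]); the 10.5×16 cube at (5.5, 11.5) contributes its full rectangle (area 168.00 mm²); Taking the first minus the rest: starting from the 17×12 cube (204.00 mm²), the r=5.5 cylinder at (4, 11) partially overlaps it — only the 49.36 mm² overlap (of its 85.56 mm²) is removed, clipping the outline; the 10.5×16 cube at (5.5, 11.5) partially overlaps it — only the 3.41 mm² overlap (of its 168.00 mm²) is removed, clipping the outline — area = 151.24 mm². At z = 19.2: the 17×12 cube contributes its full rectangle (area 204.00 mm²); the cylinder at (4, 11): section is a regular 8-gon, circumradius r=5.5 (area = (8/2)·5.500²·sin(360°/8) = 85.56 mm²); the cube at (13, 3.5) is absent (z outside [-2, 11.5]); the 10.5×16 cube at (5.5, 11.5) contributes its full rectangle (area 168.00 mm²); Subtracting the remaining from the first: starting from the 17×12 cube (204.00 mm²), the r=5.5 cylinder at (4, 11) partially overlaps it — only the 49.36 mm² overlap (of its 85.56 mm²) is removed, clipping the outline; the 10.5×16 cube at (5.5, 11.5) partially overlaps it — only the 3.41 mm² overlap (of its 168.00 mm²) is removed, clipping the outline — area = 151.24 mm². Checking containment: the cross-section at z = 19.2 is a subset of the cross-section at z = 15.

entirely on top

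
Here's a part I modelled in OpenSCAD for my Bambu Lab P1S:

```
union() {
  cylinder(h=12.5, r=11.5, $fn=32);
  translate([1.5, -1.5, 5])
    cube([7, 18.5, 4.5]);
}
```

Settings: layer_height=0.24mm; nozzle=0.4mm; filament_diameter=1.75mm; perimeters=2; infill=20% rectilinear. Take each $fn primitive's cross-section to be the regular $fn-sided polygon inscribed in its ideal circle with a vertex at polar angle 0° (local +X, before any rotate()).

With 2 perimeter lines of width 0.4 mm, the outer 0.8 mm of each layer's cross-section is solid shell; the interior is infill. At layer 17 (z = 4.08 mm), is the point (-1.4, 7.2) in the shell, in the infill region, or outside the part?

infill

At z = 4.08 mm: the cylinder: section is a regular 32-gon, circumradius r=11.5; the cube at (1.5, -1.5) does not reach this height (z outside [5, 9.5]); Combining (union): only the r=11.5 cylinder is present, so the union is just that shape — 1 connected region. Overall, the cross-section is a single solid region. The nearest boundary edge runs (0.00, 11.50)→(-2.24, 11.28); distance from the point to it = 4.14 mm. The point is inside the cross-section and 4.14 mm from the nearest boundary — more than the 0.8 mm shell width (2 × 0.4), so it's in the infill interior.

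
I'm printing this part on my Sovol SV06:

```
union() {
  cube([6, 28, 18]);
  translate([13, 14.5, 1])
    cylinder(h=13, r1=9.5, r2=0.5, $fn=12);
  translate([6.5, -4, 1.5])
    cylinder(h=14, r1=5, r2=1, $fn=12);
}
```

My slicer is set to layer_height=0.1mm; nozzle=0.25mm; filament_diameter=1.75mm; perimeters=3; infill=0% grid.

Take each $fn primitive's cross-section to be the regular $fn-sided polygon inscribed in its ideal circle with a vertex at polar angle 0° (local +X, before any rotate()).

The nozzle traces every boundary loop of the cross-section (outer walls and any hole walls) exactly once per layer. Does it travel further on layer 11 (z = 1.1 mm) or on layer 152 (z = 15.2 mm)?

Layer 11 (z = 1.1): the cube is present — its section is the full 6×28 rectangle (perimeter 68.00 mm); the cone at (13, 14.5) (r1=9.5→r2=0.5) has section circumradius 9.431 here — a regular 12-gon (perimeter = 2·12·9.431·sin(180°/12) = 58.58 mm); the cone at (6.5, -4) is absent (z outside [1.5, 15.5]); Taking the union: the regions partially overlap (shared area 18.33 mm²), so the edge portions inside another operand are dropped and the merged outline is re-measured after clipping — boundary = 101.75 mm. So its perimeter = 101.75 mm. Layer 152 (z = 15.2): the 6×28 cube contributes its full rectangle (perimeter 68.00 mm); the cone at (13, 14.5) is absent (z outside [1, 14]); the cone at (6.5, -4) contributes a regular 12-gon of circumradius 1.086 (interpolated between r1=5 and r2=1 at t=0.979) (perimeter = 2·12·1.086·sin(180°/12) = 6.74 mm); Combining (union): the 2 present regions are separate (no shared area or edge), so areas and boundary lengths simply add and each stays a separate island — boundary = 74.74 mm. So its perimeter = 74.74 mm. Layer 11 is larger (101.75 vs 74.74 mm).

layer 11 (z = 1.1 mm)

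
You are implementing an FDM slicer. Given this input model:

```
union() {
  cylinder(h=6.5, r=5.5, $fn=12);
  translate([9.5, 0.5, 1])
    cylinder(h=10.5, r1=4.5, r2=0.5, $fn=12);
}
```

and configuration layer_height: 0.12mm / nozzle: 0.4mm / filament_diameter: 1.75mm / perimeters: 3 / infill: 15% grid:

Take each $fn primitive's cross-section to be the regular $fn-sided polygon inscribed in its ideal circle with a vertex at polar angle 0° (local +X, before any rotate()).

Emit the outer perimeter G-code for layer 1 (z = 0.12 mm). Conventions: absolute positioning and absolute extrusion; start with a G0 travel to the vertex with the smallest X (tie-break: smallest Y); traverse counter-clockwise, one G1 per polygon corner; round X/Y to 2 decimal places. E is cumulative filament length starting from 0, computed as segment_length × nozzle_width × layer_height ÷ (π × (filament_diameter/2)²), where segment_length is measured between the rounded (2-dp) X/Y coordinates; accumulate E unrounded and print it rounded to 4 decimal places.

G0 X-5.50 Y0.00 Z0.12
G1 X-4.76 Y-2.75 E0.0568
G1 X-2.75 Y-4.76 E0.1136
G1 X0.00 Y-5.50 E0.1704
G1 X2.75 Y-4.76 E0.2272
G1 X4.76 Y-2.75 E0.2839
G1 X5.50 Y0.00 E0.3408
G1 X4.76 Y2.75 E0.3976
G1 X2.75 Y4.76 E0.4543
G1 X0.00 Y5.50 E0.5112
G1 X-2.75 Y4.76 E0.5680
G1 X-4.76 Y2.75 E0.6247
G1 X-5.50 Y0.00 E0.6816

At z = 0.12 mm: the r=5.5 cylinder gives a regular 12-gon of circumradius 5.5 (constant along its height); the cone at (9.5, 0.5) does not reach this height (z outside [1, 11.5]); Taking the union: only the r=5.5 cylinder is present, so the union is just that shape — 1 connected region. The outline is a single polygon with 12 vertices. Extrusion per mm of travel: 0.4 × 0.12 / (π × 0.875²) = 0.019956. Accumulating E over each segment gives final E = 0.6816.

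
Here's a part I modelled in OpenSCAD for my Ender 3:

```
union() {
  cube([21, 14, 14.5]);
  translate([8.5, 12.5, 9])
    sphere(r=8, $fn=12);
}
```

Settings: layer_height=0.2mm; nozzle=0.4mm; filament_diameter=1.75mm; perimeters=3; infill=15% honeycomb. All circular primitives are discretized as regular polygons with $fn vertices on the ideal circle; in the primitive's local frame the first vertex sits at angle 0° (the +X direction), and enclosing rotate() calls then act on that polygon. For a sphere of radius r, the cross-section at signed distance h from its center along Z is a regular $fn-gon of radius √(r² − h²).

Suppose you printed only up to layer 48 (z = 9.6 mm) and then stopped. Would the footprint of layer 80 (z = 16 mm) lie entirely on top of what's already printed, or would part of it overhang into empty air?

entirely on top

Compare the two slices. At z = 9.6: the 21×14 cube contributes its full rectangle (area 294.00 mm²); the r=8 sphere at (8.5, 12.5) contributes a regular 12-gon of circumradius √(8²−0.6²) = 7.977 (area = (12/2)·7.977²·sin(360°/12) = 190.92 mm²); Combining (union): the regions partially overlap — summed areas 484.92 mm² minus the doubly-counted overlap 118.79 mm² gives 366.13 mm² — area = 366.13 mm². At z = 16: the cube is not intersected at this z (z outside [0, 14.5]); the r=8 sphere at (8.5, 12.5) contributes a regular 12-gon of circumradius √(8²−7²) = 3.873 (area = (12/2)·3.873²·sin(360°/12) = 45.00 mm²); Merging all regions: only the r=8 sphere at (8.5, 12.5) is present, so the union is just that shape — area = 45.00 mm². Checking containment: the cross-section at z = 16 is a subset of the cross-section at z = 9.6.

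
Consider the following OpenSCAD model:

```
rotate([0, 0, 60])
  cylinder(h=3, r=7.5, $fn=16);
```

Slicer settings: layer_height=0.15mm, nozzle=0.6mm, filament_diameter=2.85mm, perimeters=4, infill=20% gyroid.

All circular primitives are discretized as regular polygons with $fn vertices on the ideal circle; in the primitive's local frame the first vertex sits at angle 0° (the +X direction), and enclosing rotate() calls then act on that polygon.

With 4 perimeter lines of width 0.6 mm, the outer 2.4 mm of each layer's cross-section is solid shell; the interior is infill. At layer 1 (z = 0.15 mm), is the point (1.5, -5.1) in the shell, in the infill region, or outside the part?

At z = 0.15 mm: the r=7.5 cylinder gives a regular 16-gon of circumradius 7.5 (constant along its height); (rotated 60° about Z; rotation is an isometry so areas/perimeters/island counts are preserved). Overall, the cross-section is a single solid region. Undo the 60° rotation: the query point maps to (-3.667, -3.849) in the un-rotated model frame. The nearest boundary edge runs (-5.30, -5.30)→(-2.87, -6.93); distance from the point to it = 2.12 mm. The point is inside the cross-section, 2.12 mm from the nearest boundary — within the 2.4 mm shell band (4 × 0.6).

shell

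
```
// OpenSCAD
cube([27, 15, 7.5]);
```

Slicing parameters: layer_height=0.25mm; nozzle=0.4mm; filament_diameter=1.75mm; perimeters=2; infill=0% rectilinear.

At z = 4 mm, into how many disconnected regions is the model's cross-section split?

1

At z = 4 mm: the cube (footprint 27×15) is included at this height. The result has 1 disconnected region.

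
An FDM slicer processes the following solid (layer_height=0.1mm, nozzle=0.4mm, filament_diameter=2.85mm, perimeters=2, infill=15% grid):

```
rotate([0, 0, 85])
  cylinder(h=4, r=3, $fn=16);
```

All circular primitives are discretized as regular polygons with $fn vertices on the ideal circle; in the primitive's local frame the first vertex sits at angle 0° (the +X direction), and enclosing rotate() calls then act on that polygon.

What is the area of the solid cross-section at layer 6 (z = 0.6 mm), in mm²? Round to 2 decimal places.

27.55 mm²

At z = 0.6 mm: the r=3 cylinder gives a regular 16-gon of circumradius 3 (constant along its height) (area = (16/2)·3.000²·sin(360°/16) = 27.55 mm²); (whole slice rotated 85° about Z — lengths, areas and connectivity unchanged). Overall, the cross-section is a single solid region. Net area = 27.55 mm².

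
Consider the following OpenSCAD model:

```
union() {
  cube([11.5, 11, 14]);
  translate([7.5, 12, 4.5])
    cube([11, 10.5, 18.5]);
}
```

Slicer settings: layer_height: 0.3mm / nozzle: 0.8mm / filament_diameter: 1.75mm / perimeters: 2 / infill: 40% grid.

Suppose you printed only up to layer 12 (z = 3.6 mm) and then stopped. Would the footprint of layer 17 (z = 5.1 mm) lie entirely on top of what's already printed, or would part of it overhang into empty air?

Compare the two slices. At z = 3.6: the cube (footprint 11.5×11) is included at this height (area 126.50 mm²); the cube at (7.5, 12) does not reach this height (z outside [4.5, 23]); Combining (union): only the 11.5×11 cube is present, so the union is just that shape — area = 126.50 mm². At z = 5.1: the cube is present — its section is the full 11.5×11 rectangle (area 126.50 mm²); the cube at (7.5, 12) (footprint 11×10.5) is included at this height (area 115.50 mm²); Merging all regions: the 2 present regions are separate (no shared area or edge), so areas and boundary lengths simply add and each stays a separate island — area = 242.00 mm². Checking containment: at z = 5.1 the cross-section extends beyond the z = 3.6 cross-section by about 115.50 mm².

part overhangs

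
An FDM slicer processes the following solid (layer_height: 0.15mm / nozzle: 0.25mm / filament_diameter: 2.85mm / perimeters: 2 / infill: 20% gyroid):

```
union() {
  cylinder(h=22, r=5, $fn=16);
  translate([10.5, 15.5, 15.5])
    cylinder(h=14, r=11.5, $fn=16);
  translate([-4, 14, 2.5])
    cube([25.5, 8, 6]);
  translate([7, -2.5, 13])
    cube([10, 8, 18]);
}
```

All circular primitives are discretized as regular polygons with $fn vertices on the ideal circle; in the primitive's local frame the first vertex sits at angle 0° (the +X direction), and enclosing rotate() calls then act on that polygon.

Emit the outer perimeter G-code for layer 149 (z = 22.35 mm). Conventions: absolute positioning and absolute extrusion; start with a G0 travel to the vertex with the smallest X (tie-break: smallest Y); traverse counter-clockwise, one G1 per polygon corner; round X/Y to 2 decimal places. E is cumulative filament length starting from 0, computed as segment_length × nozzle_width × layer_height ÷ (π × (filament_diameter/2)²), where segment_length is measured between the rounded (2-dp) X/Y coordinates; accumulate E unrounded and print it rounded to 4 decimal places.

G0 X-1.00 Y15.50 Z22.35
G1 X-0.12 Y11.10 E0.0264
G1 X2.37 Y7.37 E0.0527
G1 X6.10 Y4.88 E0.0791
G1 X7.00 Y4.70 E0.0845
G1 X7.00 Y-2.50 E0.1268
G1 X17.00 Y-2.50 E0.1856
G1 X17.00 Y5.50 E0.2326
G1 X15.84 Y5.50 E0.2394
G1 X18.63 Y7.37 E0.2592
G1 X21.12 Y11.10 E0.2856
G1 X22.00 Y15.50 E0.3119
G1 X21.12 Y19.90 E0.3383
G1 X18.63 Y23.63 E0.3647
G1 X14.90 Y26.12 E0.3910
G1 X10.50 Y27.00 E0.4174
G1 X6.10 Y26.12 E0.4438
G1 X2.37 Y23.63 E0.4702
G1 X-0.12 Y19.90 E0.4965
G1 X-1.00 Y15.50 E0.5229

At z = 22.35 mm: the cylinder does not reach this height (z outside [0, 22]); the r=11.5 cylinder at (10.5, 15.5) contributes a regular 16-gon of circumradius 11.5; the cube at (-4, 14) does not reach this height (z outside [2.5, 8.5]); the cube at (7, -2.5) is present — its section is the full 10×8 rectangle; Combining (union): the regions partially overlap (shared area 9.00 mm²), so overlapping operands fuse into one piece — 1 connected region. The outline is a single polygon with 19 vertices. Extrusion per mm of travel: 0.25 × 0.15 / (π × 1.425²) = 0.005878. Accumulating E over each segment gives final E = 0.5229.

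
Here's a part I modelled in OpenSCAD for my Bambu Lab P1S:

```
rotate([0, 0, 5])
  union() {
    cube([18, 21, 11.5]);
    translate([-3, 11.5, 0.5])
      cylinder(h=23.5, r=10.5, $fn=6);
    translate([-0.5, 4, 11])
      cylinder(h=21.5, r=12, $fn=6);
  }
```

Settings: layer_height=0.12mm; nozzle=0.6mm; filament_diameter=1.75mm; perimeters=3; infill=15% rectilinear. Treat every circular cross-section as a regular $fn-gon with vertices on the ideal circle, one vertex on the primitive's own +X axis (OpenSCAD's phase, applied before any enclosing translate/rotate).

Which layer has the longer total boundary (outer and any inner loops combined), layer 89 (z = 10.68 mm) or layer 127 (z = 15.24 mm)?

layer 89 (z = 10.68 mm)

Layer 89 (z = 10.68): the cube (footprint 18×21) is included at this height (perimeter 78.00 mm); the cylinder at (-3, 11.5): section is a regular 6-gon, circumradius r=10.5 (perimeter = 2·6·10.500·sin(180°/6) = 63.00 mm); the cylinder at (-0.5, 4) does not reach this height (z outside [11, 32.5]); Merging all regions: the regions partially overlap (shared area 88.66 mm²), so the edge portions inside another operand are dropped and the merged outline is re-measured after clipping — boundary = 97.31 mm; (rotated 5° about Z; rotation is an isometry so areas/perimeters/island counts are preserved). So its perimeter = 97.31 mm. Layer 127 (z = 15.24): the cube does not reach this height (z outside [0, 11.5]); the r=10.5 cylinder at (-3, 11.5) contributes a regular 6-gon of circumradius 10.5 (perimeter = 2·6·10.500·sin(180°/6) = 63.00 mm); the cylinder at (-0.5, 4): section is a regular 6-gon, circumradius r=12 (perimeter = 2·6·12.000·sin(180°/6) = 72.00 mm); Combining (union): the regions partially overlap (shared area 170.41 mm²), so the edge portions inside another operand are dropped and the merged outline is re-measured after clipping — boundary = 84.82 mm; (rotated 5° about Z; rotation is an isometry so areas/perimeters/island counts are preserved). So its perimeter = 84.82 mm. Layer 89 is larger (97.31 vs 84.82 mm).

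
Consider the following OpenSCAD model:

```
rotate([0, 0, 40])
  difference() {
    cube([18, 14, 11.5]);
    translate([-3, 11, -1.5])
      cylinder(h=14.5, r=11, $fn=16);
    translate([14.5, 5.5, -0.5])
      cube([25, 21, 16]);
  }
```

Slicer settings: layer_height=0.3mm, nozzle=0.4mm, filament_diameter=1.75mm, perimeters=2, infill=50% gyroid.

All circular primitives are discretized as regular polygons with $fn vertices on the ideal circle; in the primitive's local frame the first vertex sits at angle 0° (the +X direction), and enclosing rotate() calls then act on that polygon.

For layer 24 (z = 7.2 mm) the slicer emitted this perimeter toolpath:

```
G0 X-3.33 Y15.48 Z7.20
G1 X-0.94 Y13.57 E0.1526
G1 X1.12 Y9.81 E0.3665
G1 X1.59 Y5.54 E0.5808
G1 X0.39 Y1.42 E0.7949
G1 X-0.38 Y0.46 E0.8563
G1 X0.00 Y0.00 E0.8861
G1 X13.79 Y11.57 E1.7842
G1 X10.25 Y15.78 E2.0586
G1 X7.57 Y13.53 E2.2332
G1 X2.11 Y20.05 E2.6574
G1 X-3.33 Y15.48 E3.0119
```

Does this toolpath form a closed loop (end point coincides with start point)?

yes

Start point (G0): (-3.33, 15.48). End point (last G1): the path returns to the start — closed.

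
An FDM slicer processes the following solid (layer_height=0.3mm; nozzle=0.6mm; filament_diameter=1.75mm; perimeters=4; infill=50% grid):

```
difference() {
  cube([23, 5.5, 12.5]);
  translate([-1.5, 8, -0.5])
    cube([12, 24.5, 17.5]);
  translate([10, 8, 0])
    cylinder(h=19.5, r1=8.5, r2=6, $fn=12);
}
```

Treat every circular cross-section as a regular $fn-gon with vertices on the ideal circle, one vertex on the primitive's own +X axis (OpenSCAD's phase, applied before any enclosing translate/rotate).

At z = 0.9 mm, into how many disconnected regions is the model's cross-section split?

At z = 0.9 mm: the cube (footprint 23×5.5) is included at this height; the 12×24.5 cube at (-1.5, 8) contributes its full rectangle; the cone at (10, 8): at t=0.046 of its height the radius interpolates to r₁+(r₂−r₁)t = 8.385, giving a regular 12-gon of that circumradius; Taking the first minus the rest: starting from the 23×5.5 cube, the 12×24.5 cube at (-1.5, 8) misses the remaining region (no effect); the cone at (10, 8) partially overlaps it — only the 64.65 mm² overlap (of its 210.91 mm²) is removed, clipping the outline — 2 connected regions. The result has 2 disconnected regions.

2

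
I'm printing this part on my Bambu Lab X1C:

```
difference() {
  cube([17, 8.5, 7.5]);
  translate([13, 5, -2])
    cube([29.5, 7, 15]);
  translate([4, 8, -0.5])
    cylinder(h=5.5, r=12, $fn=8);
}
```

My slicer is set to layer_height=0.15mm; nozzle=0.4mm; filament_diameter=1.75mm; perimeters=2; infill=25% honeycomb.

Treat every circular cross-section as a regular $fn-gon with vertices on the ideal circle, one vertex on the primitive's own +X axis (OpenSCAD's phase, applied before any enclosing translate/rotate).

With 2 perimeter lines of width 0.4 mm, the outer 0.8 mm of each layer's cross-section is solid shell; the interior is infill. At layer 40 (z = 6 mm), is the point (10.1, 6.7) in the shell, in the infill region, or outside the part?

infill

At z = 6 mm: the cube is present — its section is the full 17×8.5 rectangle; the cube at (13, 5) is present — its section is the full 29.5×7 rectangle; the cylinder at (4, 8) does not reach this height (z outside [-0.5, 5]); Taking the first minus the rest: starting from the 17×8.5 cube, the 29.5×7 cube at (13, 5) partially overlaps it — only the 14.00 mm² overlap (of its 206.50 mm²) is removed, clipping the outline — 1 connected region. Overall, the cross-section is a single solid region. The nearest boundary edge runs (0.00, 8.50)→(13.00, 8.50); distance from the point to it = 1.80 mm. The point is inside the cross-section and 1.80 mm from the nearest boundary — more than the 0.8 mm shell width (2 × 0.4), so it's in the infill interior.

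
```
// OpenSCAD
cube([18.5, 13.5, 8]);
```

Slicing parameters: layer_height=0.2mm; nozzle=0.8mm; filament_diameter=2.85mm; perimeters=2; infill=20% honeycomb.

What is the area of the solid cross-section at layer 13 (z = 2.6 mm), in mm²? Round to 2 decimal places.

At z = 2.6 mm: the cube (footprint 18.5×13.5) is included at this height (area 249.75 mm²). Overall, the cross-section is a single solid region. Net area = 249.75 mm².

249.75 mm²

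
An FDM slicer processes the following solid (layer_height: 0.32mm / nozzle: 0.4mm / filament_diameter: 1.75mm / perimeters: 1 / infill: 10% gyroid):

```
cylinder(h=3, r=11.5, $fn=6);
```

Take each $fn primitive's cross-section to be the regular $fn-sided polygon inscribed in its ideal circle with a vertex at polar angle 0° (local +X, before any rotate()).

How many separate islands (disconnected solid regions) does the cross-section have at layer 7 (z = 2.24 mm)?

1

At z = 2.24 mm: the r=11.5 cylinder contributes a regular 6-gon of circumradius 11.5. Overall, the cross-section is a single solid region. Island count = 1.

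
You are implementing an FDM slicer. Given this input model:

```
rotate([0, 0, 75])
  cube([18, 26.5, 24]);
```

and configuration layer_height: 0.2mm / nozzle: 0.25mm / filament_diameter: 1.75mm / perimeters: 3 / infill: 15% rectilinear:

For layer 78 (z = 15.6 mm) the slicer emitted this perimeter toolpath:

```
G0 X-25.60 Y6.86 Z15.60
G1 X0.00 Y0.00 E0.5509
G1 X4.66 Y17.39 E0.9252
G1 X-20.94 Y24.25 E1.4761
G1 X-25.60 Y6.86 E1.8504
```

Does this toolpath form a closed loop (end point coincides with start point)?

yes

Start point (G0): (-25.60, 6.86). End point (last G1): the path returns to the start — closed.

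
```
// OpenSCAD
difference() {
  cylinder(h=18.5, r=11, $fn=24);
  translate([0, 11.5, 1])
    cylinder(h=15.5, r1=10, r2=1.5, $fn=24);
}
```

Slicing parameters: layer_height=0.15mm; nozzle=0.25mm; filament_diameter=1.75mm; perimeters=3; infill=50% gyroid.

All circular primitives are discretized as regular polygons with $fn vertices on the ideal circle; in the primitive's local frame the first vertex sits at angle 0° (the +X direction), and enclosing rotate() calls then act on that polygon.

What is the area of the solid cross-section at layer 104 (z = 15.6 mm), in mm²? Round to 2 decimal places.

At z = 15.6 mm: the r=11 cylinder contributes a regular 24-gon of circumradius 11 (area = (24/2)·11.000²·sin(360°/24) = 375.81 mm²); the cone at (0, 11.5) (r1=10→r2=1.5) has section circumradius 1.994 here — a regular 24-gon (area = (24/2)·1.994²·sin(360°/24) = 12.34 mm²); After the difference (first − rest): starting from the r=11 cylinder (375.81 mm²), the cone at (0, 11.5) partially overlaps it — only the 3.74 mm² overlap (of its 12.34 mm²) is removed, clipping the outline — area = 372.06 mm². Overall, the cross-section is a single solid region. Net area = 372.06 mm².

372.06 mm²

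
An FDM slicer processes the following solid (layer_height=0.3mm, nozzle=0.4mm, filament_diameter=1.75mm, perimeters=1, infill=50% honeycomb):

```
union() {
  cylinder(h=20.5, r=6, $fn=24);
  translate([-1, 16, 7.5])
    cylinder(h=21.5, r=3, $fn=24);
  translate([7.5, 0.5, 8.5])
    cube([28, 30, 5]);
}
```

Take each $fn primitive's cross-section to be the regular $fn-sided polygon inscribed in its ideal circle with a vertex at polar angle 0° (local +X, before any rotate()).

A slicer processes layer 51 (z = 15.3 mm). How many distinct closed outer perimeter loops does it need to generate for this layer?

2

At z = 15.3 mm: the r=6 cylinder contributes a regular 24-gon of circumradius 6; the r=3 cylinder at (-1, 16) gives a regular 24-gon of circumradius 3 (constant along its height); the cube at (7.5, 0.5) is not intersected at this z (z outside [8.5, 13.5]); Taking the union: the 2 present regions are separate (no shared area or edge), so areas and boundary lengths simply add and each stays a separate island — 2 connected regions. The result has 2 disconnected regions.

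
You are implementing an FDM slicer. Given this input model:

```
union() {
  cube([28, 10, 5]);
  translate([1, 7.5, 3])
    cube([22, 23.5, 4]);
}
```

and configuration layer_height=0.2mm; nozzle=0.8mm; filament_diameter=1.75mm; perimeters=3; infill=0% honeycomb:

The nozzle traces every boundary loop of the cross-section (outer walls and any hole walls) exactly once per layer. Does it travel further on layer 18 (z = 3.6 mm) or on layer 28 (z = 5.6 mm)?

layer 18 (z = 3.6 mm)

Layer 18 (z = 3.6): the 28×10 cube contributes its full rectangle (perimeter 76.00 mm); the cube at (1, 7.5) (footprint 22×23.5) is included at this height (perimeter 91.00 mm); Combining (union): the regions partially overlap (shared area 55.00 mm²), so the edge portions inside another operand are dropped and the merged outline is re-measured after clipping — boundary = 118.00 mm. So its perimeter = 118.00 mm. Layer 28 (z = 5.6): the cube does not reach this height (z outside [0, 5]); the 22×23.5 cube at (1, 7.5) contributes its full rectangle (perimeter 91.00 mm); Taking the union: only the 22×23.5 cube at (1, 7.5) is present, so the union is just that shape — boundary = 91.00 mm. So its perimeter = 91.00 mm. Layer 18 is larger (118.00 vs 91.00 mm).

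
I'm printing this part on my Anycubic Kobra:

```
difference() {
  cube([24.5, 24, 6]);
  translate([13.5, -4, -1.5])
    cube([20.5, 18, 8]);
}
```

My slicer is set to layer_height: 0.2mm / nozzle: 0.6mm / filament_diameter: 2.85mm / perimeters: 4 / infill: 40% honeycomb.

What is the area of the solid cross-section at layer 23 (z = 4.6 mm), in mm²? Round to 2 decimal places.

At z = 4.6 mm: the cube is present — its section is the full 24.5×24 rectangle (area 588.00 mm²); the cube at (13.5, -4) (footprint 20.5×18) is included at this height (area 369.00 mm²); Taking the first minus the rest: starting from the 24.5×24 cube (588.00 mm²), the 20.5×18 cube at (13.5, -4) partially overlaps it — only the 154.00 mm² overlap (of its 369.00 mm²) is removed, clipping the outline — area = 434.00 mm². Overall, the cross-section is a single solid region. Net area = 434.00 mm².

434.00 mm²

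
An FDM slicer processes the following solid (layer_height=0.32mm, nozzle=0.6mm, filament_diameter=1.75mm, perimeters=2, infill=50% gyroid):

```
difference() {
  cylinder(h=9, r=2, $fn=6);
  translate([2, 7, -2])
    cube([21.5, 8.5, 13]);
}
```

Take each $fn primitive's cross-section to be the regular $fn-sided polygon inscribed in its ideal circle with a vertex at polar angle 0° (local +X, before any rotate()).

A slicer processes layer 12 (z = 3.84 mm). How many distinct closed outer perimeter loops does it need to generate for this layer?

1

At z = 3.84 mm: the r=2 cylinder gives a regular 6-gon of circumradius 2 (constant along its height); the cube at (2, 7) (footprint 21.5×8.5) is included at this height; Subtracting the remaining from the first: starting from the r=2 cylinder, the 21.5×8.5 cube at (2, 7) misses the remaining region (no effect) — 1 connected region. The result has 1 disconnected region.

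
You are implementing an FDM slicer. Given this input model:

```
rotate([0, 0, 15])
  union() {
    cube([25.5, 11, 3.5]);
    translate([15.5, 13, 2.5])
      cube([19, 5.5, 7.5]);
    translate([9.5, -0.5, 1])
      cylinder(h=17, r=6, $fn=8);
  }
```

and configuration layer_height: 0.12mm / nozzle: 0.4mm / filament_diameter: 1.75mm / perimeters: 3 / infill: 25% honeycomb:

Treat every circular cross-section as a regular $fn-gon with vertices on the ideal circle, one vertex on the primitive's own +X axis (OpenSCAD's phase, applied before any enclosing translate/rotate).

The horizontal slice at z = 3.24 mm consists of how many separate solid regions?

At z = 3.24 mm: the cube is present — its section is the full 25.5×11 rectangle; the cube at (15.5, 13) (footprint 19×5.5) is included at this height; the r=6 cylinder at (9.5, -0.5) gives a regular 8-gon of circumradius 6 (constant along its height); Combining (union): the regions partially overlap (shared area 45.02 mm²), so overlapping operands fuse into one piece — 2 connected regions; (rotated 15° about Z; rotation is an isometry so areas/perimeters/island counts are preserved). The result has 2 disconnected regions.

2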